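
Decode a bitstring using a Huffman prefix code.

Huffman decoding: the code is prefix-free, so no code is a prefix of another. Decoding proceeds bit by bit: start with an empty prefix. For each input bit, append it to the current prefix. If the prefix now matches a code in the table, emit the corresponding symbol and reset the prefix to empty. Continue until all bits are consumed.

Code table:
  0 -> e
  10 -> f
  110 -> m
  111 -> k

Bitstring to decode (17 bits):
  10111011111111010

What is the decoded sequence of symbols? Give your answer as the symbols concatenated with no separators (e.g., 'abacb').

Answer: fkekkmf

Derivation:
Bit 0: prefix='1' (no match yet)
Bit 1: prefix='10' -> emit 'f', reset
Bit 2: prefix='1' (no match yet)
Bit 3: prefix='11' (no match yet)
Bit 4: prefix='111' -> emit 'k', reset
Bit 5: prefix='0' -> emit 'e', reset
Bit 6: prefix='1' (no match yet)
Bit 7: prefix='11' (no match yet)
Bit 8: prefix='111' -> emit 'k', reset
Bit 9: prefix='1' (no match yet)
Bit 10: prefix='11' (no match yet)
Bit 11: prefix='111' -> emit 'k', reset
Bit 12: prefix='1' (no match yet)
Bit 13: prefix='11' (no match yet)
Bit 14: prefix='110' -> emit 'm', reset
Bit 15: prefix='1' (no match yet)
Bit 16: prefix='10' -> emit 'f', reset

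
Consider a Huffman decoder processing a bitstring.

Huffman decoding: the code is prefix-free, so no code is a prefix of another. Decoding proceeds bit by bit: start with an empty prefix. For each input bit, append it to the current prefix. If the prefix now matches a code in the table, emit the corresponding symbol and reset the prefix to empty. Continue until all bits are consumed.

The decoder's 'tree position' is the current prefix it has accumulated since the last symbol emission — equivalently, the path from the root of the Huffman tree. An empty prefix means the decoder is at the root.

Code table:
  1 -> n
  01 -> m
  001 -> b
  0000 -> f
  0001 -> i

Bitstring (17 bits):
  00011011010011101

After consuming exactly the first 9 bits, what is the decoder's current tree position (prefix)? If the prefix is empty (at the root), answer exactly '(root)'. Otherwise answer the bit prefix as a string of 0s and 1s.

Bit 0: prefix='0' (no match yet)
Bit 1: prefix='00' (no match yet)
Bit 2: prefix='000' (no match yet)
Bit 3: prefix='0001' -> emit 'i', reset
Bit 4: prefix='1' -> emit 'n', reset
Bit 5: prefix='0' (no match yet)
Bit 6: prefix='01' -> emit 'm', reset
Bit 7: prefix='1' -> emit 'n', reset
Bit 8: prefix='0' (no match yet)

Answer: 0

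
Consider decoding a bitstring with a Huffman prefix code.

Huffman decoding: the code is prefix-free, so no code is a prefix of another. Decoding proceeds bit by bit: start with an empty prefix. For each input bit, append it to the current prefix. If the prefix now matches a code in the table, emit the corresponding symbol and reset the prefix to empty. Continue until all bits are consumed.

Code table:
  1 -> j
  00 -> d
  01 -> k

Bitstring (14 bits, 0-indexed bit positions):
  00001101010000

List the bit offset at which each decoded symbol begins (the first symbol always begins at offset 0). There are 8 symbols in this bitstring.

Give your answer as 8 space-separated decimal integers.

Answer: 0 2 4 5 6 8 10 12

Derivation:
Bit 0: prefix='0' (no match yet)
Bit 1: prefix='00' -> emit 'd', reset
Bit 2: prefix='0' (no match yet)
Bit 3: prefix='00' -> emit 'd', reset
Bit 4: prefix='1' -> emit 'j', reset
Bit 5: prefix='1' -> emit 'j', reset
Bit 6: prefix='0' (no match yet)
Bit 7: prefix='01' -> emit 'k', reset
Bit 8: prefix='0' (no match yet)
Bit 9: prefix='01' -> emit 'k', reset
Bit 10: prefix='0' (no match yet)
Bit 11: prefix='00' -> emit 'd', reset
Bit 12: prefix='0' (no match yet)
Bit 13: prefix='00' -> emit 'd', reset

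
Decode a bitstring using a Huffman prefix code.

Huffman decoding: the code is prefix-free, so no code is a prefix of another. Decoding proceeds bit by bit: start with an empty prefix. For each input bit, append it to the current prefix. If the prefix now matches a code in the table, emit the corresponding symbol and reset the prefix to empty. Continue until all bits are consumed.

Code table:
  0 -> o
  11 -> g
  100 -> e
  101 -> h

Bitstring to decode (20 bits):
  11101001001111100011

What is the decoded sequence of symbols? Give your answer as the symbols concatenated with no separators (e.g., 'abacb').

Bit 0: prefix='1' (no match yet)
Bit 1: prefix='11' -> emit 'g', reset
Bit 2: prefix='1' (no match yet)
Bit 3: prefix='10' (no match yet)
Bit 4: prefix='101' -> emit 'h', reset
Bit 5: prefix='0' -> emit 'o', reset
Bit 6: prefix='0' -> emit 'o', reset
Bit 7: prefix='1' (no match yet)
Bit 8: prefix='10' (no match yet)
Bit 9: prefix='100' -> emit 'e', reset
Bit 10: prefix='1' (no match yet)
Bit 11: prefix='11' -> emit 'g', reset
Bit 12: prefix='1' (no match yet)
Bit 13: prefix='11' -> emit 'g', reset
Bit 14: prefix='1' (no match yet)
Bit 15: prefix='10' (no match yet)
Bit 16: prefix='100' -> emit 'e', reset
Bit 17: prefix='0' -> emit 'o', reset
Bit 18: prefix='1' (no match yet)
Bit 19: prefix='11' -> emit 'g', reset

Answer: ghooeggeog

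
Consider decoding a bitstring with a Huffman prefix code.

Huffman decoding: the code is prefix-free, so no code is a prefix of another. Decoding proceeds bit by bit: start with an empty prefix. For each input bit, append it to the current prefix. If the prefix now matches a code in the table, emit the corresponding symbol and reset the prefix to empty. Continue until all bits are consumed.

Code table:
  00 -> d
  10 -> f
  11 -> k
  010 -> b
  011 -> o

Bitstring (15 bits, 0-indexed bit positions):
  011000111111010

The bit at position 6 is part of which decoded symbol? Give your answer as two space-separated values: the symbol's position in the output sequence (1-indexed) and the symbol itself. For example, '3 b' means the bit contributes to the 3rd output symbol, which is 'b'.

Answer: 3 o

Derivation:
Bit 0: prefix='0' (no match yet)
Bit 1: prefix='01' (no match yet)
Bit 2: prefix='011' -> emit 'o', reset
Bit 3: prefix='0' (no match yet)
Bit 4: prefix='00' -> emit 'd', reset
Bit 5: prefix='0' (no match yet)
Bit 6: prefix='01' (no match yet)
Bit 7: prefix='011' -> emit 'o', reset
Bit 8: prefix='1' (no match yet)
Bit 9: prefix='11' -> emit 'k', reset
Bit 10: prefix='1' (no match yet)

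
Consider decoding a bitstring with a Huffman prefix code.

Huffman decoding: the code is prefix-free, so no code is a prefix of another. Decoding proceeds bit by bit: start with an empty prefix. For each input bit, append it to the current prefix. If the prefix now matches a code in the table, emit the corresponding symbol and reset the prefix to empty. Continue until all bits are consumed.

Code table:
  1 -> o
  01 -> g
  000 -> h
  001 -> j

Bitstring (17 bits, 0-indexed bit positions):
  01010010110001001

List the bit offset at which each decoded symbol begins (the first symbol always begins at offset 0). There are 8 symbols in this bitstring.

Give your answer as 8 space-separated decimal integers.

Answer: 0 2 4 7 9 10 13 14

Derivation:
Bit 0: prefix='0' (no match yet)
Bit 1: prefix='01' -> emit 'g', reset
Bit 2: prefix='0' (no match yet)
Bit 3: prefix='01' -> emit 'g', reset
Bit 4: prefix='0' (no match yet)
Bit 5: prefix='00' (no match yet)
Bit 6: prefix='001' -> emit 'j', reset
Bit 7: prefix='0' (no match yet)
Bit 8: prefix='01' -> emit 'g', reset
Bit 9: prefix='1' -> emit 'o', reset
Bit 10: prefix='0' (no match yet)
Bit 11: prefix='00' (no match yet)
Bit 12: prefix='000' -> emit 'h', reset
Bit 13: prefix='1' -> emit 'o', reset
Bit 14: prefix='0' (no match yet)
Bit 15: prefix='00' (no match yet)
Bit 16: prefix='001' -> emit 'j', reset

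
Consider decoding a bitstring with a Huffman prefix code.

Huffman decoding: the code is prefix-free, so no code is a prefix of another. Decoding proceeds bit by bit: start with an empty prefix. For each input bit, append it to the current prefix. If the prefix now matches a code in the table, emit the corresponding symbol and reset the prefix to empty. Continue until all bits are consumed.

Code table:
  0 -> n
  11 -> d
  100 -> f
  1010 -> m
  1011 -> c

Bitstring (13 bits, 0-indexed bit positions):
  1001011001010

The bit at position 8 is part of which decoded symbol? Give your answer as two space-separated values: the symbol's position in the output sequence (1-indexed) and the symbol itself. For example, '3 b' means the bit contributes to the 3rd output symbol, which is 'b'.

Answer: 4 n

Derivation:
Bit 0: prefix='1' (no match yet)
Bit 1: prefix='10' (no match yet)
Bit 2: prefix='100' -> emit 'f', reset
Bit 3: prefix='1' (no match yet)
Bit 4: prefix='10' (no match yet)
Bit 5: prefix='101' (no match yet)
Bit 6: prefix='1011' -> emit 'c', reset
Bit 7: prefix='0' -> emit 'n', reset
Bit 8: prefix='0' -> emit 'n', reset
Bit 9: prefix='1' (no match yet)
Bit 10: prefix='10' (no match yet)
Bit 11: prefix='101' (no match yet)
Bit 12: prefix='1010' -> emit 'm', reset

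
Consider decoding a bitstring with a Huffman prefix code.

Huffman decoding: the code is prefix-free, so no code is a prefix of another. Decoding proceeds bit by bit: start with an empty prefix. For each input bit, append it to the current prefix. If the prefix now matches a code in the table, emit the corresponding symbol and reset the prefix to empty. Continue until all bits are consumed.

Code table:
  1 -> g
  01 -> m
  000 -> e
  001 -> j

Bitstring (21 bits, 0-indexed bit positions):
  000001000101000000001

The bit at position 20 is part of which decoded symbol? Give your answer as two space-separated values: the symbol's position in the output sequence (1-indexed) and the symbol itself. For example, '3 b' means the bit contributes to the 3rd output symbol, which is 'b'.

Bit 0: prefix='0' (no match yet)
Bit 1: prefix='00' (no match yet)
Bit 2: prefix='000' -> emit 'e', reset
Bit 3: prefix='0' (no match yet)
Bit 4: prefix='00' (no match yet)
Bit 5: prefix='001' -> emit 'j', reset
Bit 6: prefix='0' (no match yet)
Bit 7: prefix='00' (no match yet)
Bit 8: prefix='000' -> emit 'e', reset
Bit 9: prefix='1' -> emit 'g', reset
Bit 10: prefix='0' (no match yet)
Bit 11: prefix='01' -> emit 'm', reset
Bit 12: prefix='0' (no match yet)
Bit 13: prefix='00' (no match yet)
Bit 14: prefix='000' -> emit 'e', reset
Bit 15: prefix='0' (no match yet)
Bit 16: prefix='00' (no match yet)
Bit 17: prefix='000' -> emit 'e', reset
Bit 18: prefix='0' (no match yet)
Bit 19: prefix='00' (no match yet)
Bit 20: prefix='001' -> emit 'j', reset

Answer: 8 j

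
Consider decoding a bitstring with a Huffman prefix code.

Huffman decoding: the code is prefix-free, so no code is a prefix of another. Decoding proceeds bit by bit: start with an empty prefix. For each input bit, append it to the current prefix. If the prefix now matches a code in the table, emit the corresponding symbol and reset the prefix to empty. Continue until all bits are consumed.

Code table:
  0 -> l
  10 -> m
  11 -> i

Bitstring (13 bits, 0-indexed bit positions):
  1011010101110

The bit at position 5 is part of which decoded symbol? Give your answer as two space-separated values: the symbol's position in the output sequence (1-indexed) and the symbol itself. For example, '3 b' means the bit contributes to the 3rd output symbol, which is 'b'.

Bit 0: prefix='1' (no match yet)
Bit 1: prefix='10' -> emit 'm', reset
Bit 2: prefix='1' (no match yet)
Bit 3: prefix='11' -> emit 'i', reset
Bit 4: prefix='0' -> emit 'l', reset
Bit 5: prefix='1' (no match yet)
Bit 6: prefix='10' -> emit 'm', reset
Bit 7: prefix='1' (no match yet)
Bit 8: prefix='10' -> emit 'm', reset
Bit 9: prefix='1' (no match yet)

Answer: 4 m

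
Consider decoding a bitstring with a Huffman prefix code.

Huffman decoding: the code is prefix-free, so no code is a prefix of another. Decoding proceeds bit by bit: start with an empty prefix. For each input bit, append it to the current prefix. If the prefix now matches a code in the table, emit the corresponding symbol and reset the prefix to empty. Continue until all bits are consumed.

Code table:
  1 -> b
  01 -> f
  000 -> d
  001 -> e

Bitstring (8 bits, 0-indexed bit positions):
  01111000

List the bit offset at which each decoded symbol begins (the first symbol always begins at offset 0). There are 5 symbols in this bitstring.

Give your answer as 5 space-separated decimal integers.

Answer: 0 2 3 4 5

Derivation:
Bit 0: prefix='0' (no match yet)
Bit 1: prefix='01' -> emit 'f', reset
Bit 2: prefix='1' -> emit 'b', reset
Bit 3: prefix='1' -> emit 'b', reset
Bit 4: prefix='1' -> emit 'b', reset
Bit 5: prefix='0' (no match yet)
Bit 6: prefix='00' (no match yet)
Bit 7: prefix='000' -> emit 'd', reset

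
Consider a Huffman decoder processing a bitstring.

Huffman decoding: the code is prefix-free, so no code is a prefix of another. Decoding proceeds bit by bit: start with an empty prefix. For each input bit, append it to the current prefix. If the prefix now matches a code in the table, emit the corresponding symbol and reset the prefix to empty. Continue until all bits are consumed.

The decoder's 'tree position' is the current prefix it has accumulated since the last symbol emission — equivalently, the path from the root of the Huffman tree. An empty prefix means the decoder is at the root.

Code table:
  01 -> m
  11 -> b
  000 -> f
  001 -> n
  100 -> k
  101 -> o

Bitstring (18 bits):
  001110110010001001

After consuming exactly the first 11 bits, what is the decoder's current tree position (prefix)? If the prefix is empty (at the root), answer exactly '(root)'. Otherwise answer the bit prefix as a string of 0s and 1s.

Answer: 1

Derivation:
Bit 0: prefix='0' (no match yet)
Bit 1: prefix='00' (no match yet)
Bit 2: prefix='001' -> emit 'n', reset
Bit 3: prefix='1' (no match yet)
Bit 4: prefix='11' -> emit 'b', reset
Bit 5: prefix='0' (no match yet)
Bit 6: prefix='01' -> emit 'm', reset
Bit 7: prefix='1' (no match yet)
Bit 8: prefix='10' (no match yet)
Bit 9: prefix='100' -> emit 'k', reset
Bit 10: prefix='1' (no match yet)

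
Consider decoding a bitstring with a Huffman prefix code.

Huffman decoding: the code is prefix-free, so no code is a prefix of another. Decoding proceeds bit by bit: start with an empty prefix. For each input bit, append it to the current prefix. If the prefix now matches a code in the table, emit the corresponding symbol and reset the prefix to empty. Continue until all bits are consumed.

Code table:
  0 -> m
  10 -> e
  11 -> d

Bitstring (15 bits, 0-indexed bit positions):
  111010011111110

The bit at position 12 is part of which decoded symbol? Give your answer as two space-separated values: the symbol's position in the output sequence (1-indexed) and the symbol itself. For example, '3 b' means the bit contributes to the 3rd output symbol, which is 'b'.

Answer: 7 d

Derivation:
Bit 0: prefix='1' (no match yet)
Bit 1: prefix='11' -> emit 'd', reset
Bit 2: prefix='1' (no match yet)
Bit 3: prefix='10' -> emit 'e', reset
Bit 4: prefix='1' (no match yet)
Bit 5: prefix='10' -> emit 'e', reset
Bit 6: prefix='0' -> emit 'm', reset
Bit 7: prefix='1' (no match yet)
Bit 8: prefix='11' -> emit 'd', reset
Bit 9: prefix='1' (no match yet)
Bit 10: prefix='11' -> emit 'd', reset
Bit 11: prefix='1' (no match yet)
Bit 12: prefix='11' -> emit 'd', reset
Bit 13: prefix='1' (no match yet)
Bit 14: prefix='10' -> emit 'e', reset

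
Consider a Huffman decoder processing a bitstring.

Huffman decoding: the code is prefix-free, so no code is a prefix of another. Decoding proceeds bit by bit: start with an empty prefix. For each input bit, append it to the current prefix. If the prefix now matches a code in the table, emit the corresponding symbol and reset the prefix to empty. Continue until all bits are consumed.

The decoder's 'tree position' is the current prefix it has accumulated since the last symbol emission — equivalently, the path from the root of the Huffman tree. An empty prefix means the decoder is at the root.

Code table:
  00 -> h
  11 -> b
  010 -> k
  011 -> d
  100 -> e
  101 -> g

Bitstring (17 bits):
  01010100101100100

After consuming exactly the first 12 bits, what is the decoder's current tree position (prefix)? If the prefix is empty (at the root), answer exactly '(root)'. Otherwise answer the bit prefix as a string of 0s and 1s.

Answer: 1

Derivation:
Bit 0: prefix='0' (no match yet)
Bit 1: prefix='01' (no match yet)
Bit 2: prefix='010' -> emit 'k', reset
Bit 3: prefix='1' (no match yet)
Bit 4: prefix='10' (no match yet)
Bit 5: prefix='101' -> emit 'g', reset
Bit 6: prefix='0' (no match yet)
Bit 7: prefix='00' -> emit 'h', reset
Bit 8: prefix='1' (no match yet)
Bit 9: prefix='10' (no match yet)
Bit 10: prefix='101' -> emit 'g', reset
Bit 11: prefix='1' (no match yet)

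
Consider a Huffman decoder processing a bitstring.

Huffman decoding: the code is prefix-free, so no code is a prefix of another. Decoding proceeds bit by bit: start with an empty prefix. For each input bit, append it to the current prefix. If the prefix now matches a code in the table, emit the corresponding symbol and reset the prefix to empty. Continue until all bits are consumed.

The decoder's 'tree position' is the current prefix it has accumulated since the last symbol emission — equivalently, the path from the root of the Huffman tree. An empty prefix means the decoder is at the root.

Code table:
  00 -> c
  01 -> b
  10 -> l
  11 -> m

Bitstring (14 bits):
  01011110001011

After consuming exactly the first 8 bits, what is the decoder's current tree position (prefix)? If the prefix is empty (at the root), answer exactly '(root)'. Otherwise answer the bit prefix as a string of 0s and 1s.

Answer: (root)

Derivation:
Bit 0: prefix='0' (no match yet)
Bit 1: prefix='01' -> emit 'b', reset
Bit 2: prefix='0' (no match yet)
Bit 3: prefix='01' -> emit 'b', reset
Bit 4: prefix='1' (no match yet)
Bit 5: prefix='11' -> emit 'm', reset
Bit 6: prefix='1' (no match yet)
Bit 7: prefix='10' -> emit 'l', reset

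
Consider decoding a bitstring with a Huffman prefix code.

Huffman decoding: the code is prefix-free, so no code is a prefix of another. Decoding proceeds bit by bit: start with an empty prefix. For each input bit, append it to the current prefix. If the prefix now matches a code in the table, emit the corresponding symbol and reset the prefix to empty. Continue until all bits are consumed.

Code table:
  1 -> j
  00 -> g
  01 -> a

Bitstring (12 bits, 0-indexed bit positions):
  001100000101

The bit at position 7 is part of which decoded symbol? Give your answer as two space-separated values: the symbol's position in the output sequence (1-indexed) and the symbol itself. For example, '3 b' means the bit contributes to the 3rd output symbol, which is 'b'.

Answer: 5 g

Derivation:
Bit 0: prefix='0' (no match yet)
Bit 1: prefix='00' -> emit 'g', reset
Bit 2: prefix='1' -> emit 'j', reset
Bit 3: prefix='1' -> emit 'j', reset
Bit 4: prefix='0' (no match yet)
Bit 5: prefix='00' -> emit 'g', reset
Bit 6: prefix='0' (no match yet)
Bit 7: prefix='00' -> emit 'g', reset
Bit 8: prefix='0' (no match yet)
Bit 9: prefix='01' -> emit 'a', reset
Bit 10: prefix='0' (no match yet)
Bit 11: prefix='01' -> emit 'a', reset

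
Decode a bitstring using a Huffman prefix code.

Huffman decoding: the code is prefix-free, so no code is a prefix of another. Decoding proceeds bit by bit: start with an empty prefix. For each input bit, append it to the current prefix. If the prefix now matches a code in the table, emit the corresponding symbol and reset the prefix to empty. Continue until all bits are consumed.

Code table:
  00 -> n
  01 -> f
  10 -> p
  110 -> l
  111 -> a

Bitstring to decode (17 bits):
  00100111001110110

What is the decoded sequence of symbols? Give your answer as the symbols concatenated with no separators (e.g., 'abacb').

Bit 0: prefix='0' (no match yet)
Bit 1: prefix='00' -> emit 'n', reset
Bit 2: prefix='1' (no match yet)
Bit 3: prefix='10' -> emit 'p', reset
Bit 4: prefix='0' (no match yet)
Bit 5: prefix='01' -> emit 'f', reset
Bit 6: prefix='1' (no match yet)
Bit 7: prefix='11' (no match yet)
Bit 8: prefix='110' -> emit 'l', reset
Bit 9: prefix='0' (no match yet)
Bit 10: prefix='01' -> emit 'f', reset
Bit 11: prefix='1' (no match yet)
Bit 12: prefix='11' (no match yet)
Bit 13: prefix='110' -> emit 'l', reset
Bit 14: prefix='1' (no match yet)
Bit 15: prefix='11' (no match yet)
Bit 16: prefix='110' -> emit 'l', reset

Answer: npflfll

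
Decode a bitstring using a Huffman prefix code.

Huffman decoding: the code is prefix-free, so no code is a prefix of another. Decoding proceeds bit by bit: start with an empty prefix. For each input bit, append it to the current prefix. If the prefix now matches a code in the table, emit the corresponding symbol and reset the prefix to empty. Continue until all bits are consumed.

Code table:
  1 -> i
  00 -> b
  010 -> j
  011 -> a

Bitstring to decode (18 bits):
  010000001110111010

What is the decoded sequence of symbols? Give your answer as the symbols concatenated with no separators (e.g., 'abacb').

Answer: jbbaiaij

Derivation:
Bit 0: prefix='0' (no match yet)
Bit 1: prefix='01' (no match yet)
Bit 2: prefix='010' -> emit 'j', reset
Bit 3: prefix='0' (no match yet)
Bit 4: prefix='00' -> emit 'b', reset
Bit 5: prefix='0' (no match yet)
Bit 6: prefix='00' -> emit 'b', reset
Bit 7: prefix='0' (no match yet)
Bit 8: prefix='01' (no match yet)
Bit 9: prefix='011' -> emit 'a', reset
Bit 10: prefix='1' -> emit 'i', reset
Bit 11: prefix='0' (no match yet)
Bit 12: prefix='01' (no match yet)
Bit 13: prefix='011' -> emit 'a', reset
Bit 14: prefix='1' -> emit 'i', reset
Bit 15: prefix='0' (no match yet)
Bit 16: prefix='01' (no match yet)
Bit 17: prefix='010' -> emit 'j', reset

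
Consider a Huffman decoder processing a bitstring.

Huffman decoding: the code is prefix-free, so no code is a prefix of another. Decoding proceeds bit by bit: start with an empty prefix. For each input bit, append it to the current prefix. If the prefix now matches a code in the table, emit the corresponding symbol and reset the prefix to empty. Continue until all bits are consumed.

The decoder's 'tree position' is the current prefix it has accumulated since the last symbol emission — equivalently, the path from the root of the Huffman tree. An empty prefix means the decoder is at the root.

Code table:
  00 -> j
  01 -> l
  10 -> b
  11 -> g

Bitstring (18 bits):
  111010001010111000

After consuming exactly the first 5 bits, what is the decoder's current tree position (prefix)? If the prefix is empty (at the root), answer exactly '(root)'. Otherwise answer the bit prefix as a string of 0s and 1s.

Answer: 1

Derivation:
Bit 0: prefix='1' (no match yet)
Bit 1: prefix='11' -> emit 'g', reset
Bit 2: prefix='1' (no match yet)
Bit 3: prefix='10' -> emit 'b', reset
Bit 4: prefix='1' (no match yet)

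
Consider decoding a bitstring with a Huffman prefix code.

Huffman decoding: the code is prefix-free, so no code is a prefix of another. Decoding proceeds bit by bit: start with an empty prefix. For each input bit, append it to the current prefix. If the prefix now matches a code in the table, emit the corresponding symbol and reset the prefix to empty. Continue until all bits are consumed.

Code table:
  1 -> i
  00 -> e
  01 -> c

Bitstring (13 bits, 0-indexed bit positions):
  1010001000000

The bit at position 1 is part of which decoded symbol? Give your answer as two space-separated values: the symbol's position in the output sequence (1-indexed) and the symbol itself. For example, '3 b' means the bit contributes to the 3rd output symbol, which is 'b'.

Answer: 2 c

Derivation:
Bit 0: prefix='1' -> emit 'i', reset
Bit 1: prefix='0' (no match yet)
Bit 2: prefix='01' -> emit 'c', reset
Bit 3: prefix='0' (no match yet)
Bit 4: prefix='00' -> emit 'e', reset
Bit 5: prefix='0' (no match yet)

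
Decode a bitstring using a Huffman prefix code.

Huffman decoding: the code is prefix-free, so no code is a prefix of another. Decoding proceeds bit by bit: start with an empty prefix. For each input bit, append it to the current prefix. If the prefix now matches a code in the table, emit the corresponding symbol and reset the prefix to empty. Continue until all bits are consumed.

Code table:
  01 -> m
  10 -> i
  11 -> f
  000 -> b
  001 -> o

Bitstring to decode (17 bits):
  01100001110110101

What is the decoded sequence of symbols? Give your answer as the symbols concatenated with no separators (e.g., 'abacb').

Answer: mibfifmm

Derivation:
Bit 0: prefix='0' (no match yet)
Bit 1: prefix='01' -> emit 'm', reset
Bit 2: prefix='1' (no match yet)
Bit 3: prefix='10' -> emit 'i', reset
Bit 4: prefix='0' (no match yet)
Bit 5: prefix='00' (no match yet)
Bit 6: prefix='000' -> emit 'b', reset
Bit 7: prefix='1' (no match yet)
Bit 8: prefix='11' -> emit 'f', reset
Bit 9: prefix='1' (no match yet)
Bit 10: prefix='10' -> emit 'i', reset
Bit 11: prefix='1' (no match yet)
Bit 12: prefix='11' -> emit 'f', reset
Bit 13: prefix='0' (no match yet)
Bit 14: prefix='01' -> emit 'm', reset
Bit 15: prefix='0' (no match yet)
Bit 16: prefix='01' -> emit 'm', reset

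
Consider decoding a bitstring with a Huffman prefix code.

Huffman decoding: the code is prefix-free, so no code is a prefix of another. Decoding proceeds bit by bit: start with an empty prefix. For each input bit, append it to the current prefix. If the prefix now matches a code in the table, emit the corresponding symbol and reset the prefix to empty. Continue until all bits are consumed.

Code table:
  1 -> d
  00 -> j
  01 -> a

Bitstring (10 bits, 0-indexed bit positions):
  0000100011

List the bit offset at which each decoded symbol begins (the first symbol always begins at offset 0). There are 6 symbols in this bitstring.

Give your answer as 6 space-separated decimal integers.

Answer: 0 2 4 5 7 9

Derivation:
Bit 0: prefix='0' (no match yet)
Bit 1: prefix='00' -> emit 'j', reset
Bit 2: prefix='0' (no match yet)
Bit 3: prefix='00' -> emit 'j', reset
Bit 4: prefix='1' -> emit 'd', reset
Bit 5: prefix='0' (no match yet)
Bit 6: prefix='00' -> emit 'j', reset
Bit 7: prefix='0' (no match yet)
Bit 8: prefix='01' -> emit 'a', reset
Bit 9: prefix='1' -> emit 'd', reset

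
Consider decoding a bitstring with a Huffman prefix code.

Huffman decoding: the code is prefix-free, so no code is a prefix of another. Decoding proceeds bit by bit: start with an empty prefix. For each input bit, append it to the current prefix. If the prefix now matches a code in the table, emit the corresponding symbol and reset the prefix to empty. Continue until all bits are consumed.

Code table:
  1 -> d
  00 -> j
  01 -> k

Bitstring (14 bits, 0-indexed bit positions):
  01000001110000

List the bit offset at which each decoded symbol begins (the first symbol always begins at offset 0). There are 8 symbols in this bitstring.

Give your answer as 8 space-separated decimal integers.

Bit 0: prefix='0' (no match yet)
Bit 1: prefix='01' -> emit 'k', reset
Bit 2: prefix='0' (no match yet)
Bit 3: prefix='00' -> emit 'j', reset
Bit 4: prefix='0' (no match yet)
Bit 5: prefix='00' -> emit 'j', reset
Bit 6: prefix='0' (no match yet)
Bit 7: prefix='01' -> emit 'k', reset
Bit 8: prefix='1' -> emit 'd', reset
Bit 9: prefix='1' -> emit 'd', reset
Bit 10: prefix='0' (no match yet)
Bit 11: prefix='00' -> emit 'j', reset
Bit 12: prefix='0' (no match yet)
Bit 13: prefix='00' -> emit 'j', reset

Answer: 0 2 4 6 8 9 10 12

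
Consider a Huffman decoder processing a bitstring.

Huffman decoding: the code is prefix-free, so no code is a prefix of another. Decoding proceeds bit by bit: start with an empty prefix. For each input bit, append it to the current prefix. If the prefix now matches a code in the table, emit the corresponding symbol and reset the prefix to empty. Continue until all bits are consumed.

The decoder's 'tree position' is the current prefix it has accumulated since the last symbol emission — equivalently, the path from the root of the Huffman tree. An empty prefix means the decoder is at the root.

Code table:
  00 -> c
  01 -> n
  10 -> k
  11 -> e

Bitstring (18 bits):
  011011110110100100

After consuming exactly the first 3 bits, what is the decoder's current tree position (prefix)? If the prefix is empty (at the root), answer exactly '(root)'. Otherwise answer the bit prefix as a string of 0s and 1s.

Answer: 1

Derivation:
Bit 0: prefix='0' (no match yet)
Bit 1: prefix='01' -> emit 'n', reset
Bit 2: prefix='1' (no match yet)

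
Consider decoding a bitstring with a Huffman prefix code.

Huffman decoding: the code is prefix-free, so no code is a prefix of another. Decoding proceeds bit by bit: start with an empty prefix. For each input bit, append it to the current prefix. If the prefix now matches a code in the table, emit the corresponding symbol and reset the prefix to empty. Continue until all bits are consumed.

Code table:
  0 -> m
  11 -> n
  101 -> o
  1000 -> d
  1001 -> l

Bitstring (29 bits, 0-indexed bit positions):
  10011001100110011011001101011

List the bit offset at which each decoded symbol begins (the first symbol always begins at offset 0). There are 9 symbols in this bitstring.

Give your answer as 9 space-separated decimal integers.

Answer: 0 4 8 12 16 19 23 26 27

Derivation:
Bit 0: prefix='1' (no match yet)
Bit 1: prefix='10' (no match yet)
Bit 2: prefix='100' (no match yet)
Bit 3: prefix='1001' -> emit 'l', reset
Bit 4: prefix='1' (no match yet)
Bit 5: prefix='10' (no match yet)
Bit 6: prefix='100' (no match yet)
Bit 7: prefix='1001' -> emit 'l', reset
Bit 8: prefix='1' (no match yet)
Bit 9: prefix='10' (no match yet)
Bit 10: prefix='100' (no match yet)
Bit 11: prefix='1001' -> emit 'l', reset
Bit 12: prefix='1' (no match yet)
Bit 13: prefix='10' (no match yet)
Bit 14: prefix='100' (no match yet)
Bit 15: prefix='1001' -> emit 'l', reset
Bit 16: prefix='1' (no match yet)
Bit 17: prefix='10' (no match yet)
Bit 18: prefix='101' -> emit 'o', reset
Bit 19: prefix='1' (no match yet)
Bit 20: prefix='10' (no match yet)
Bit 21: prefix='100' (no match yet)
Bit 22: prefix='1001' -> emit 'l', reset
Bit 23: prefix='1' (no match yet)
Bit 24: prefix='10' (no match yet)
Bit 25: prefix='101' -> emit 'o', reset
Bit 26: prefix='0' -> emit 'm', reset
Bit 27: prefix='1' (no match yet)
Bit 28: prefix='11' -> emit 'n', reset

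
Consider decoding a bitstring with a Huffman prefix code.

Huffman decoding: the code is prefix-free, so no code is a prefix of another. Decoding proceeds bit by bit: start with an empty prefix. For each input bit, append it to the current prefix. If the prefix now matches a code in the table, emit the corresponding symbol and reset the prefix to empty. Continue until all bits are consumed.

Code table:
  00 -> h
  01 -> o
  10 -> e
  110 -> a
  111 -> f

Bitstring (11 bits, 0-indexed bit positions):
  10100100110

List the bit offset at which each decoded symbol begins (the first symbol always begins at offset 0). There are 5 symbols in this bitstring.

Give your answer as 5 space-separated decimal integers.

Bit 0: prefix='1' (no match yet)
Bit 1: prefix='10' -> emit 'e', reset
Bit 2: prefix='1' (no match yet)
Bit 3: prefix='10' -> emit 'e', reset
Bit 4: prefix='0' (no match yet)
Bit 5: prefix='01' -> emit 'o', reset
Bit 6: prefix='0' (no match yet)
Bit 7: prefix='00' -> emit 'h', reset
Bit 8: prefix='1' (no match yet)
Bit 9: prefix='11' (no match yet)
Bit 10: prefix='110' -> emit 'a', reset

Answer: 0 2 4 6 8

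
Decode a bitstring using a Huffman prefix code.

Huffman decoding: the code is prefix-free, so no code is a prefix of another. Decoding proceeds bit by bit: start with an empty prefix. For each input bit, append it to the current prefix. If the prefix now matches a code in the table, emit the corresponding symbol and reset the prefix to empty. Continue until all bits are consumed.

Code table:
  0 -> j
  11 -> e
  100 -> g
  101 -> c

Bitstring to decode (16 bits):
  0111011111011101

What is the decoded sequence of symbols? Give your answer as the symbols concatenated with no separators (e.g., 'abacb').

Bit 0: prefix='0' -> emit 'j', reset
Bit 1: prefix='1' (no match yet)
Bit 2: prefix='11' -> emit 'e', reset
Bit 3: prefix='1' (no match yet)
Bit 4: prefix='10' (no match yet)
Bit 5: prefix='101' -> emit 'c', reset
Bit 6: prefix='1' (no match yet)
Bit 7: prefix='11' -> emit 'e', reset
Bit 8: prefix='1' (no match yet)
Bit 9: prefix='11' -> emit 'e', reset
Bit 10: prefix='0' -> emit 'j', reset
Bit 11: prefix='1' (no match yet)
Bit 12: prefix='11' -> emit 'e', reset
Bit 13: prefix='1' (no match yet)
Bit 14: prefix='10' (no match yet)
Bit 15: prefix='101' -> emit 'c', reset

Answer: jeceejec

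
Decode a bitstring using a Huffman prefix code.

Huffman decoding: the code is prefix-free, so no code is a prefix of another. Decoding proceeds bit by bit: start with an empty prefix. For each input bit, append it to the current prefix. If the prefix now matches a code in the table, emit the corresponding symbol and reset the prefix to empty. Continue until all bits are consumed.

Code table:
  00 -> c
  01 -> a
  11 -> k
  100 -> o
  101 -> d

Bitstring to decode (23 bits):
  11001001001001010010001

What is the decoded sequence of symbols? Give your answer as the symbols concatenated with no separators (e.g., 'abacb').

Answer: kcooodcoa

Derivation:
Bit 0: prefix='1' (no match yet)
Bit 1: prefix='11' -> emit 'k', reset
Bit 2: prefix='0' (no match yet)
Bit 3: prefix='00' -> emit 'c', reset
Bit 4: prefix='1' (no match yet)
Bit 5: prefix='10' (no match yet)
Bit 6: prefix='100' -> emit 'o', reset
Bit 7: prefix='1' (no match yet)
Bit 8: prefix='10' (no match yet)
Bit 9: prefix='100' -> emit 'o', reset
Bit 10: prefix='1' (no match yet)
Bit 11: prefix='10' (no match yet)
Bit 12: prefix='100' -> emit 'o', reset
Bit 13: prefix='1' (no match yet)
Bit 14: prefix='10' (no match yet)
Bit 15: prefix='101' -> emit 'd', reset
Bit 16: prefix='0' (no match yet)
Bit 17: prefix='00' -> emit 'c', reset
Bit 18: prefix='1' (no match yet)
Bit 19: prefix='10' (no match yet)
Bit 20: prefix='100' -> emit 'o', reset
Bit 21: prefix='0' (no match yet)
Bit 22: prefix='01' -> emit 'a', reset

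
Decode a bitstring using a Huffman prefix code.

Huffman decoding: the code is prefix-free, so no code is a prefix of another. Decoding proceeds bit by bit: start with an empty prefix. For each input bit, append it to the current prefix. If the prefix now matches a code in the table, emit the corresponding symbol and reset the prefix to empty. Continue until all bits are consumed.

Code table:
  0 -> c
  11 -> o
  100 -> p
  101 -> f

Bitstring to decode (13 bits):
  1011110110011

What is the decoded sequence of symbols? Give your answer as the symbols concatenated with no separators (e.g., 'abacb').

Answer: fofpo

Derivation:
Bit 0: prefix='1' (no match yet)
Bit 1: prefix='10' (no match yet)
Bit 2: prefix='101' -> emit 'f', reset
Bit 3: prefix='1' (no match yet)
Bit 4: prefix='11' -> emit 'o', reset
Bit 5: prefix='1' (no match yet)
Bit 6: prefix='10' (no match yet)
Bit 7: prefix='101' -> emit 'f', reset
Bit 8: prefix='1' (no match yet)
Bit 9: prefix='10' (no match yet)
Bit 10: prefix='100' -> emit 'p', reset
Bit 11: prefix='1' (no match yet)
Bit 12: prefix='11' -> emit 'o', reset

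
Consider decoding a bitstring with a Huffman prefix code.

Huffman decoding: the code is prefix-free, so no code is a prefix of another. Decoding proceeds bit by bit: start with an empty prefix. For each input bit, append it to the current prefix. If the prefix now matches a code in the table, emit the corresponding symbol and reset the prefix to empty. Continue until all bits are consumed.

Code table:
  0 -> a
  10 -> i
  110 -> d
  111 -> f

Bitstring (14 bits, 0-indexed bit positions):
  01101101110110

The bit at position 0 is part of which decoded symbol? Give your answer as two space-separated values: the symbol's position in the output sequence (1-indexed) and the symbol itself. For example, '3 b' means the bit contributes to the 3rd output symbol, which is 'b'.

Answer: 1 a

Derivation:
Bit 0: prefix='0' -> emit 'a', reset
Bit 1: prefix='1' (no match yet)
Bit 2: prefix='11' (no match yet)
Bit 3: prefix='110' -> emit 'd', reset
Bit 4: prefix='1' (no match yet)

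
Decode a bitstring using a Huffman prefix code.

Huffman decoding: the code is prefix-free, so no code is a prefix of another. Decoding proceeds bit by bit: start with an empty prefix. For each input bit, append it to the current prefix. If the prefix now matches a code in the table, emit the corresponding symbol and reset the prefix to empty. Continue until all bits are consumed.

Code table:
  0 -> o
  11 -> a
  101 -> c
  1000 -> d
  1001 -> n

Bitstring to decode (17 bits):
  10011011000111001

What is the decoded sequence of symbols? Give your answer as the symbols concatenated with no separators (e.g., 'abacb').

Answer: ncdan

Derivation:
Bit 0: prefix='1' (no match yet)
Bit 1: prefix='10' (no match yet)
Bit 2: prefix='100' (no match yet)
Bit 3: prefix='1001' -> emit 'n', reset
Bit 4: prefix='1' (no match yet)
Bit 5: prefix='10' (no match yet)
Bit 6: prefix='101' -> emit 'c', reset
Bit 7: prefix='1' (no match yet)
Bit 8: prefix='10' (no match yet)
Bit 9: prefix='100' (no match yet)
Bit 10: prefix='1000' -> emit 'd', reset
Bit 11: prefix='1' (no match yet)
Bit 12: prefix='11' -> emit 'a', reset
Bit 13: prefix='1' (no match yet)
Bit 14: prefix='10' (no match yet)
Bit 15: prefix='100' (no match yet)
Bit 16: prefix='1001' -> emit 'n', reset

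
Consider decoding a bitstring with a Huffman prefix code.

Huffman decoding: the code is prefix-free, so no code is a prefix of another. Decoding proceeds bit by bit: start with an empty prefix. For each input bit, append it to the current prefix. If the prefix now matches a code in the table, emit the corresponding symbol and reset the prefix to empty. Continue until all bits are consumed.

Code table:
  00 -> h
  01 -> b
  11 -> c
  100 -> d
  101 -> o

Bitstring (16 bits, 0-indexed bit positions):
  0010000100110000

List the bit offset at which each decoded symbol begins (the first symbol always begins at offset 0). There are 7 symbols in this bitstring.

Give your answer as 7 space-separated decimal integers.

Answer: 0 2 5 7 10 12 14

Derivation:
Bit 0: prefix='0' (no match yet)
Bit 1: prefix='00' -> emit 'h', reset
Bit 2: prefix='1' (no match yet)
Bit 3: prefix='10' (no match yet)
Bit 4: prefix='100' -> emit 'd', reset
Bit 5: prefix='0' (no match yet)
Bit 6: prefix='00' -> emit 'h', reset
Bit 7: prefix='1' (no match yet)
Bit 8: prefix='10' (no match yet)
Bit 9: prefix='100' -> emit 'd', reset
Bit 10: prefix='1' (no match yet)
Bit 11: prefix='11' -> emit 'c', reset
Bit 12: prefix='0' (no match yet)
Bit 13: prefix='00' -> emit 'h', reset
Bit 14: prefix='0' (no match yet)
Bit 15: prefix='00' -> emit 'h', reset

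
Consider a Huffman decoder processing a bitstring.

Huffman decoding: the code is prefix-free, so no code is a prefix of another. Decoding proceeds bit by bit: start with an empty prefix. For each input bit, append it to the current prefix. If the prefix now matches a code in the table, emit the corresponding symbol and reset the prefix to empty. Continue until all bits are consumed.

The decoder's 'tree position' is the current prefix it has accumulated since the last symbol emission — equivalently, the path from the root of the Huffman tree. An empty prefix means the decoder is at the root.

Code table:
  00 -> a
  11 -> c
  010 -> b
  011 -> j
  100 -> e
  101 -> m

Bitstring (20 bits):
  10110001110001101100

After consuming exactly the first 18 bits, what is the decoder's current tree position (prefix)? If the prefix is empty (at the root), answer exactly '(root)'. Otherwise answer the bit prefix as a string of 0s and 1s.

Bit 0: prefix='1' (no match yet)
Bit 1: prefix='10' (no match yet)
Bit 2: prefix='101' -> emit 'm', reset
Bit 3: prefix='1' (no match yet)
Bit 4: prefix='10' (no match yet)
Bit 5: prefix='100' -> emit 'e', reset
Bit 6: prefix='0' (no match yet)
Bit 7: prefix='01' (no match yet)
Bit 8: prefix='011' -> emit 'j', reset
Bit 9: prefix='1' (no match yet)
Bit 10: prefix='10' (no match yet)
Bit 11: prefix='100' -> emit 'e', reset
Bit 12: prefix='0' (no match yet)
Bit 13: prefix='01' (no match yet)
Bit 14: prefix='011' -> emit 'j', reset
Bit 15: prefix='0' (no match yet)
Bit 16: prefix='01' (no match yet)
Bit 17: prefix='011' -> emit 'j', reset

Answer: (root)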